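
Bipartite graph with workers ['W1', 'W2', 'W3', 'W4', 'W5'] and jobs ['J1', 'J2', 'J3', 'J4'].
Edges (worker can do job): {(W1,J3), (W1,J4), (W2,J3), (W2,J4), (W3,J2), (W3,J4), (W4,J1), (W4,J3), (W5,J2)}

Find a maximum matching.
Matching: {(W1,J3), (W3,J4), (W4,J1), (W5,J2)}

Maximum matching (size 4):
  W1 → J3
  W3 → J4
  W4 → J1
  W5 → J2

Each worker is assigned to at most one job, and each job to at most one worker.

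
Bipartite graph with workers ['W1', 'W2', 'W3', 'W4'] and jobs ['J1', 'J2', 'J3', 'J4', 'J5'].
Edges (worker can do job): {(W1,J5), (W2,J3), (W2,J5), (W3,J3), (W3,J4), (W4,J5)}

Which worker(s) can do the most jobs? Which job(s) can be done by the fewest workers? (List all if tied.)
Most versatile: W2, W3 (2 jobs); Least covered: J1, J2 (0 workers)

Worker degrees (jobs they can do): W1:1, W2:2, W3:2, W4:1
Job degrees (workers who can do it): J1:0, J2:0, J3:2, J4:1, J5:3

Maximum worker degree is 2, achieved by: W2, W3
Minimum job degree is 0, achieved by: J1, J2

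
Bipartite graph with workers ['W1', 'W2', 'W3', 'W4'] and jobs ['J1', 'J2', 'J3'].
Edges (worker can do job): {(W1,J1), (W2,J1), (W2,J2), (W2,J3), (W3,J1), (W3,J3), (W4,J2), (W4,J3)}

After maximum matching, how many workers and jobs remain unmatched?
Unmatched: 1 workers, 0 jobs

Maximum matching size: 3
Workers: 4 total, 3 matched, 1 unmatched
Jobs: 3 total, 3 matched, 0 unmatched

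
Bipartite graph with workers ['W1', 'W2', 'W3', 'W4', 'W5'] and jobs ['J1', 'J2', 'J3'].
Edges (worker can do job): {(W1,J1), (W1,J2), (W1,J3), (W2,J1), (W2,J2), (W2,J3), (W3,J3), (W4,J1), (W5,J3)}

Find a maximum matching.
Matching: {(W1,J2), (W3,J3), (W4,J1)}

Maximum matching (size 3):
  W1 → J2
  W3 → J3
  W4 → J1

Each worker is assigned to at most one job, and each job to at most one worker.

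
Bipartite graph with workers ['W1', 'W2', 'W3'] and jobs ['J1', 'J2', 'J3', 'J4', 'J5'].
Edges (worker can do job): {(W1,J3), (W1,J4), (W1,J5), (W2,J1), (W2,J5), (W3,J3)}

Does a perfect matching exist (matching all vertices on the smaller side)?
Yes, perfect matching exists (size 3)

Perfect matching: {(W1,J5), (W2,J1), (W3,J3)}
All 3 vertices on the smaller side are matched.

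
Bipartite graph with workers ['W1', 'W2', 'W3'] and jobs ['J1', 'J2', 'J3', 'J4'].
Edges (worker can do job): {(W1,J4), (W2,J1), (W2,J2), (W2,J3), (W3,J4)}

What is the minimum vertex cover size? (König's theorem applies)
Minimum vertex cover size = 2

By König's theorem: in bipartite graphs,
min vertex cover = max matching = 2

Maximum matching has size 2, so minimum vertex cover also has size 2.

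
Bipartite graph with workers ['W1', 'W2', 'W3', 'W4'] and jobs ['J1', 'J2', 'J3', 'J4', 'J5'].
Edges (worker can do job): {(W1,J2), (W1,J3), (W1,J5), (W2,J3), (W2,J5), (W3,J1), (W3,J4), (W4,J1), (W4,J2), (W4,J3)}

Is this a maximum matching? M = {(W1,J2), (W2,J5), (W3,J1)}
No, size 3 is not maximum

Proposed matching has size 3.
Maximum matching size for this graph: 4.

This is NOT maximum - can be improved to size 4.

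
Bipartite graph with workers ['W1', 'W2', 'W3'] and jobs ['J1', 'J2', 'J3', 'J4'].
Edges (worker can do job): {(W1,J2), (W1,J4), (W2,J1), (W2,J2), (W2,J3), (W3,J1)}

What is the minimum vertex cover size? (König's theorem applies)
Minimum vertex cover size = 3

By König's theorem: in bipartite graphs,
min vertex cover = max matching = 3

Maximum matching has size 3, so minimum vertex cover also has size 3.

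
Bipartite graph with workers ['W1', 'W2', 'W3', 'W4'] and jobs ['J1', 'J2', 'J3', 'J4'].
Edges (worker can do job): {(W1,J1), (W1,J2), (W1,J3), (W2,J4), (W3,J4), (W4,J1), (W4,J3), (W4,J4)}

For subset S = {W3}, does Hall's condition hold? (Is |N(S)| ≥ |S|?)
Yes: |N(S)| = 1, |S| = 1

Subset S = {W3}
Neighbors N(S) = {J4}

|N(S)| = 1, |S| = 1
Hall's condition: |N(S)| ≥ |S| is satisfied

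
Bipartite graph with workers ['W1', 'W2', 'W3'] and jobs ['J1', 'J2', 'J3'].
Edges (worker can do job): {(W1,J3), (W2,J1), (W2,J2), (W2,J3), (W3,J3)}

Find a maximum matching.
Matching: {(W2,J2), (W3,J3)}

Maximum matching (size 2):
  W2 → J2
  W3 → J3

Each worker is assigned to at most one job, and each job to at most one worker.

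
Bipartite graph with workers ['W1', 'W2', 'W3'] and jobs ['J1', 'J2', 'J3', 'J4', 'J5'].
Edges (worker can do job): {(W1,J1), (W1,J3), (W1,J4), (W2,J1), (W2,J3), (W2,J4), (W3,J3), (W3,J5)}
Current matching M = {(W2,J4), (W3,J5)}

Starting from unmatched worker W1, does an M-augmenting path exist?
Yes: W1 → J1

An M-augmenting path alternates non-matching / matching edges, starting and ending at unmatched vertices.
Path: W1 → J1
(J1 is unmatched in M, so the path is augmenting.)
Flipping edges along this path would increase |M| from 2 to 3.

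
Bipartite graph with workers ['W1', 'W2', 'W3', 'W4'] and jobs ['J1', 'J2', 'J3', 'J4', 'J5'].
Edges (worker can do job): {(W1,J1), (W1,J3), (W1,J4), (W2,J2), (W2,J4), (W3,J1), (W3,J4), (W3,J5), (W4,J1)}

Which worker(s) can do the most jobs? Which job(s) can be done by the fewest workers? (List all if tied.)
Most versatile: W1, W3 (3 jobs); Least covered: J2, J3, J5 (1 workers)

Worker degrees (jobs they can do): W1:3, W2:2, W3:3, W4:1
Job degrees (workers who can do it): J1:3, J2:1, J3:1, J4:3, J5:1

Maximum worker degree is 3, achieved by: W1, W3
Minimum job degree is 1, achieved by: J2, J3, J5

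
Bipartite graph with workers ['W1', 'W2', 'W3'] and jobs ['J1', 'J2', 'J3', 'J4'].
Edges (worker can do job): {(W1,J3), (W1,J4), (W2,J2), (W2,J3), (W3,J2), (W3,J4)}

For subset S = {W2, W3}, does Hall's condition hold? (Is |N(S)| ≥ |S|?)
Yes: |N(S)| = 3, |S| = 2

Subset S = {W2, W3}
Neighbors N(S) = {J2, J3, J4}

|N(S)| = 3, |S| = 2
Hall's condition: |N(S)| ≥ |S| is satisfied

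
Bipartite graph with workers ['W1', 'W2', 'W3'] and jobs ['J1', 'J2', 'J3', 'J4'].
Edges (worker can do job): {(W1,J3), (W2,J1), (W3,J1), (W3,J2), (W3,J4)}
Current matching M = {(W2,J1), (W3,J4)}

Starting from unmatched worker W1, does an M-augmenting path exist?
Yes: W1 → J3

An M-augmenting path alternates non-matching / matching edges, starting and ending at unmatched vertices.
Path: W1 → J3
(J3 is unmatched in M, so the path is augmenting.)
Flipping edges along this path would increase |M| from 2 to 3.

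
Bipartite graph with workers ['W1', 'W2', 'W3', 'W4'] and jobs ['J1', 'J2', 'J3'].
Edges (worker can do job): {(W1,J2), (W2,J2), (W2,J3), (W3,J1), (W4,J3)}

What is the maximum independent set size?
Maximum independent set = 4

By König's theorem:
- Min vertex cover = Max matching = 3
- Max independent set = Total vertices - Min vertex cover
- Max independent set = 7 - 3 = 4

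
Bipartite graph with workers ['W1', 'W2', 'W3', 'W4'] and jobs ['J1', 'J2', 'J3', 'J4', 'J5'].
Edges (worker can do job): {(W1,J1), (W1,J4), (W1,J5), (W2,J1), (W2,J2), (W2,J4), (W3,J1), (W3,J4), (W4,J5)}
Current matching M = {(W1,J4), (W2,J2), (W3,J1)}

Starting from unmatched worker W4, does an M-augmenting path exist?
Yes: W4 → J5

An M-augmenting path alternates non-matching / matching edges, starting and ending at unmatched vertices.
Path: W4 → J5
(J5 is unmatched in M, so the path is augmenting.)
Flipping edges along this path would increase |M| from 3 to 4.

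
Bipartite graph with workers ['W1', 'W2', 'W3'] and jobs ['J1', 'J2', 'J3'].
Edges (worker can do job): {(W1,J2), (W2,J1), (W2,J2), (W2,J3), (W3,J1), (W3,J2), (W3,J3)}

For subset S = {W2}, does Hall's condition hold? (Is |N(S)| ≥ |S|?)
Yes: |N(S)| = 3, |S| = 1

Subset S = {W2}
Neighbors N(S) = {J1, J2, J3}

|N(S)| = 3, |S| = 1
Hall's condition: |N(S)| ≥ |S| is satisfied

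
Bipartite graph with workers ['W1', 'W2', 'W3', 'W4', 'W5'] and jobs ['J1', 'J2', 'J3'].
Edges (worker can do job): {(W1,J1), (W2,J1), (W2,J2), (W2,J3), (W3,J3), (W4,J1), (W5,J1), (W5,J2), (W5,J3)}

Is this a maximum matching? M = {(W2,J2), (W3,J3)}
No, size 2 is not maximum

Proposed matching has size 2.
Maximum matching size for this graph: 3.

This is NOT maximum - can be improved to size 3.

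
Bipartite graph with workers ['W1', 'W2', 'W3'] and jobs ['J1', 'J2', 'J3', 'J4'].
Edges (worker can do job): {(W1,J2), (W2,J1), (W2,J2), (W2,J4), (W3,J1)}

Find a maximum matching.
Matching: {(W1,J2), (W2,J4), (W3,J1)}

Maximum matching (size 3):
  W1 → J2
  W2 → J4
  W3 → J1

Each worker is assigned to at most one job, and each job to at most one worker.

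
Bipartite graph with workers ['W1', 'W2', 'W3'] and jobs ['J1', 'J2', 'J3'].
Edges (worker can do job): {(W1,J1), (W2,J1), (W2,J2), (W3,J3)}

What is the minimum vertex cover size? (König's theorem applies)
Minimum vertex cover size = 3

By König's theorem: in bipartite graphs,
min vertex cover = max matching = 3

Maximum matching has size 3, so minimum vertex cover also has size 3.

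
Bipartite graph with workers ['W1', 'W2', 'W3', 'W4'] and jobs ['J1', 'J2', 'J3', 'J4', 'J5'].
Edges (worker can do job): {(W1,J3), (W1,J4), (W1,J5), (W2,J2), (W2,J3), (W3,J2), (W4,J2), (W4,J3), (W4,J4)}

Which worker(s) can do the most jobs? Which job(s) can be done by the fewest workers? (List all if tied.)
Most versatile: W1, W4 (3 jobs); Least covered: J1 (0 workers)

Worker degrees (jobs they can do): W1:3, W2:2, W3:1, W4:3
Job degrees (workers who can do it): J1:0, J2:3, J3:3, J4:2, J5:1

Maximum worker degree is 3, achieved by: W1, W4
Minimum job degree is 0, achieved by: J1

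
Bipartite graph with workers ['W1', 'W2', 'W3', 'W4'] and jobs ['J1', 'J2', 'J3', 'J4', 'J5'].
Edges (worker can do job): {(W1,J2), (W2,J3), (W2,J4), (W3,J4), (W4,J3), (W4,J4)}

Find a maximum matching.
Matching: {(W1,J2), (W2,J3), (W4,J4)}

Maximum matching (size 3):
  W1 → J2
  W2 → J3
  W4 → J4

Each worker is assigned to at most one job, and each job to at most one worker.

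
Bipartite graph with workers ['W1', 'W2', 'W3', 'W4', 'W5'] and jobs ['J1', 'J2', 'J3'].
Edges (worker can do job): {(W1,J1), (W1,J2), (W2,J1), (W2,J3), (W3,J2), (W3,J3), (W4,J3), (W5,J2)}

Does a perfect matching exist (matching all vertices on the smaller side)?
Yes, perfect matching exists (size 3)

Perfect matching: {(W1,J1), (W3,J2), (W4,J3)}
All 3 vertices on the smaller side are matched.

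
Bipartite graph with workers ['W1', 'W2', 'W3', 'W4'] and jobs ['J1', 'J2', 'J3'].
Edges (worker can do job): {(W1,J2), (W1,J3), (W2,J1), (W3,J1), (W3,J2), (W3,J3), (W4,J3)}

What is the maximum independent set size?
Maximum independent set = 4

By König's theorem:
- Min vertex cover = Max matching = 3
- Max independent set = Total vertices - Min vertex cover
- Max independent set = 7 - 3 = 4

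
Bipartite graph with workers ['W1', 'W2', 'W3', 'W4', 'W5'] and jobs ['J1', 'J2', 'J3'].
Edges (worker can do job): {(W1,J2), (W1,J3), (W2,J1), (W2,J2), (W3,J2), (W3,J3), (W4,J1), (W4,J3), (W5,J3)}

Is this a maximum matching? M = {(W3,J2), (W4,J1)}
No, size 2 is not maximum

Proposed matching has size 2.
Maximum matching size for this graph: 3.

This is NOT maximum - can be improved to size 3.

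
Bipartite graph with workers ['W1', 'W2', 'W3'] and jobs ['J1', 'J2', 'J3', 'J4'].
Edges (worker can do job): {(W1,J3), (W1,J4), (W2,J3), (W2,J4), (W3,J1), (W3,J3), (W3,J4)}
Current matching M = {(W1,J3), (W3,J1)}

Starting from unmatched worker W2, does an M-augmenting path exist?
Yes: W2 → J4

An M-augmenting path alternates non-matching / matching edges, starting and ending at unmatched vertices.
Path: W2 → J4
(J4 is unmatched in M, so the path is augmenting.)
Flipping edges along this path would increase |M| from 2 to 3.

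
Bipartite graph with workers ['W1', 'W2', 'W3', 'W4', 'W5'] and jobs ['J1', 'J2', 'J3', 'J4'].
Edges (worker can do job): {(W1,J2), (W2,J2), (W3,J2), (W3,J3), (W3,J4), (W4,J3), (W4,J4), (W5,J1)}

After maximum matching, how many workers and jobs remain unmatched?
Unmatched: 1 workers, 0 jobs

Maximum matching size: 4
Workers: 5 total, 4 matched, 1 unmatched
Jobs: 4 total, 4 matched, 0 unmatched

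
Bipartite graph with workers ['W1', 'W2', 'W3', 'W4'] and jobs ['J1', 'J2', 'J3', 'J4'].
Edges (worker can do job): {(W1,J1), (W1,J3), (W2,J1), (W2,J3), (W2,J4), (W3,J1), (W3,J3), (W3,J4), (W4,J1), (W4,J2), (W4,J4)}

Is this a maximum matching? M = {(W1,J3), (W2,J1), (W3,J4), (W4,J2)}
Yes, size 4 is maximum

Proposed matching has size 4.
Maximum matching size for this graph: 4.

This is a maximum matching.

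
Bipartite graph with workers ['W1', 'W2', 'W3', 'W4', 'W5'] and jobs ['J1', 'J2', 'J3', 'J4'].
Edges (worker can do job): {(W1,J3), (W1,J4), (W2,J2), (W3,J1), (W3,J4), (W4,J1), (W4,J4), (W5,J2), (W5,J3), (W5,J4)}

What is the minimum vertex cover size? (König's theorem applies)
Minimum vertex cover size = 4

By König's theorem: in bipartite graphs,
min vertex cover = max matching = 4

Maximum matching has size 4, so minimum vertex cover also has size 4.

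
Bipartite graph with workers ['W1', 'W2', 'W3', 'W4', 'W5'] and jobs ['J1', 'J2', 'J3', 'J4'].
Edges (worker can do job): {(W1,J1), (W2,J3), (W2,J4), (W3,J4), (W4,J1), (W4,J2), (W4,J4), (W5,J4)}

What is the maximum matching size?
Maximum matching size = 4

Maximum matching: {(W1,J1), (W2,J3), (W3,J4), (W4,J2)}
Size: 4

This assigns 4 workers to 4 distinct jobs.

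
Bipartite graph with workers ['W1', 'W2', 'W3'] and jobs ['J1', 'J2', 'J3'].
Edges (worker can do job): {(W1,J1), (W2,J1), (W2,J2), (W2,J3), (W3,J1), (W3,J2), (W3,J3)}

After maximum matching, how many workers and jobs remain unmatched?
Unmatched: 0 workers, 0 jobs

Maximum matching size: 3
Workers: 3 total, 3 matched, 0 unmatched
Jobs: 3 total, 3 matched, 0 unmatched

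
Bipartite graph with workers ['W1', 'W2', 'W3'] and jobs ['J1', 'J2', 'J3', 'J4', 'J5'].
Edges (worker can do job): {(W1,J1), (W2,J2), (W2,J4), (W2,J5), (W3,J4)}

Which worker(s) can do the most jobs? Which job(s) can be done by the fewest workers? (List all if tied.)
Most versatile: W2 (3 jobs); Least covered: J3 (0 workers)

Worker degrees (jobs they can do): W1:1, W2:3, W3:1
Job degrees (workers who can do it): J1:1, J2:1, J3:0, J4:2, J5:1

Maximum worker degree is 3, achieved by: W2
Minimum job degree is 0, achieved by: J3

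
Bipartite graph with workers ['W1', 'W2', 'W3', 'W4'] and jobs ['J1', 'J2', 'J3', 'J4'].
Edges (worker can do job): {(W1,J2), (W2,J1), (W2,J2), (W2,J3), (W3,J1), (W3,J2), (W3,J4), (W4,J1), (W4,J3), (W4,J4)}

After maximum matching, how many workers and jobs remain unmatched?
Unmatched: 0 workers, 0 jobs

Maximum matching size: 4
Workers: 4 total, 4 matched, 0 unmatched
Jobs: 4 total, 4 matched, 0 unmatched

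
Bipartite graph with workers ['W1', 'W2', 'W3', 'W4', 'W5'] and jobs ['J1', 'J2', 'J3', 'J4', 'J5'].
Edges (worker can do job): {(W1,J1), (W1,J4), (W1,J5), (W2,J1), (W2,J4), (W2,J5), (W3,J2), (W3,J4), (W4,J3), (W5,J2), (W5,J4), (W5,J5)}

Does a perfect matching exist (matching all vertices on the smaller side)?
Yes, perfect matching exists (size 5)

Perfect matching: {(W1,J1), (W2,J4), (W3,J2), (W4,J3), (W5,J5)}
All 5 vertices on the smaller side are matched.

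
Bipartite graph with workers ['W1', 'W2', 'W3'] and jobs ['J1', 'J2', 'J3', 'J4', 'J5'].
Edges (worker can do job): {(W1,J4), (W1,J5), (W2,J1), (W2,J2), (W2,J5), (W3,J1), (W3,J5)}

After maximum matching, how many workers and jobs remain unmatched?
Unmatched: 0 workers, 2 jobs

Maximum matching size: 3
Workers: 3 total, 3 matched, 0 unmatched
Jobs: 5 total, 3 matched, 2 unmatched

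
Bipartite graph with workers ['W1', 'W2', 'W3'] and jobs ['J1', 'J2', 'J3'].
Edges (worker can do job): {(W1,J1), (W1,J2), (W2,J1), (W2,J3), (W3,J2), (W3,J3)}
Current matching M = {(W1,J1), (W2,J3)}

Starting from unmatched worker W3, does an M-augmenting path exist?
Yes: W3 → J3 → W2 → J1 → W1 → J2

An M-augmenting path alternates non-matching / matching edges, starting and ending at unmatched vertices.
Path: W3 → J3 → W2 → J1 → W1 → J2
(J2 is unmatched in M, so the path is augmenting.)
Flipping edges along this path would increase |M| from 2 to 3.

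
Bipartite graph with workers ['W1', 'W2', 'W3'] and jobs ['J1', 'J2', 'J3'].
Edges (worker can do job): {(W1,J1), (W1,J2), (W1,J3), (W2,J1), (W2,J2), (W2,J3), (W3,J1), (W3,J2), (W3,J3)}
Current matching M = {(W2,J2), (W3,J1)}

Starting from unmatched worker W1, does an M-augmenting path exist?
Yes: W1 → J3

An M-augmenting path alternates non-matching / matching edges, starting and ending at unmatched vertices.
Path: W1 → J3
(J3 is unmatched in M, so the path is augmenting.)
Flipping edges along this path would increase |M| from 2 to 3.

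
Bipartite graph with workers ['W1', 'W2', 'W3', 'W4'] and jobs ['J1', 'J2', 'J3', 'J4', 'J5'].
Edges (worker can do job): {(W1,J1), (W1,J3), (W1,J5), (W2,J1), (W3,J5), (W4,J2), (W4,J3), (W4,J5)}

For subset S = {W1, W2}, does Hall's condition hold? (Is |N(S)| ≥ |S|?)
Yes: |N(S)| = 3, |S| = 2

Subset S = {W1, W2}
Neighbors N(S) = {J1, J3, J5}

|N(S)| = 3, |S| = 2
Hall's condition: |N(S)| ≥ |S| is satisfied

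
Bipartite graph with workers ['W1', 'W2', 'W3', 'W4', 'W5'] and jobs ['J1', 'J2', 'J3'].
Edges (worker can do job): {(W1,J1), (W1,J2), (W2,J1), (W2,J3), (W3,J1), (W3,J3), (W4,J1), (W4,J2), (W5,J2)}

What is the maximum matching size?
Maximum matching size = 3

Maximum matching: {(W3,J3), (W4,J1), (W5,J2)}
Size: 3

This assigns 3 workers to 3 distinct jobs.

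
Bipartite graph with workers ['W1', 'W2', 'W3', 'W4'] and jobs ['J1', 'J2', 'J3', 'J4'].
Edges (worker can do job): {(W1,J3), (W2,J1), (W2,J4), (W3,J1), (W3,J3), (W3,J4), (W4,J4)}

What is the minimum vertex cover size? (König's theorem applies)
Minimum vertex cover size = 3

By König's theorem: in bipartite graphs,
min vertex cover = max matching = 3

Maximum matching has size 3, so minimum vertex cover also has size 3.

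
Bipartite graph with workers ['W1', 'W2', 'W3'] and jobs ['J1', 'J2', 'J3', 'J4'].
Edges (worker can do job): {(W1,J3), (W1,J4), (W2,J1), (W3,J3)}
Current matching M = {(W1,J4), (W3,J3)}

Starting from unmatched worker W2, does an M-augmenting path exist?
Yes: W2 → J1

An M-augmenting path alternates non-matching / matching edges, starting and ending at unmatched vertices.
Path: W2 → J1
(J1 is unmatched in M, so the path is augmenting.)
Flipping edges along this path would increase |M| from 2 to 3.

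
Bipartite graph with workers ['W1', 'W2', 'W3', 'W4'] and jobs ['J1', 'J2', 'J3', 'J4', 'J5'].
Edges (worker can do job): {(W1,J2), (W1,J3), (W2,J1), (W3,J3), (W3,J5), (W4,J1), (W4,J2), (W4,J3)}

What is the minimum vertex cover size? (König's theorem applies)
Minimum vertex cover size = 4

By König's theorem: in bipartite graphs,
min vertex cover = max matching = 4

Maximum matching has size 4, so minimum vertex cover also has size 4.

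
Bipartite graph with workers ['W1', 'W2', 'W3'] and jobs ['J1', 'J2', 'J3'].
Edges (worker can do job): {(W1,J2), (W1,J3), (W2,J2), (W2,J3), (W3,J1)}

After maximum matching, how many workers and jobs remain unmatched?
Unmatched: 0 workers, 0 jobs

Maximum matching size: 3
Workers: 3 total, 3 matched, 0 unmatched
Jobs: 3 total, 3 matched, 0 unmatched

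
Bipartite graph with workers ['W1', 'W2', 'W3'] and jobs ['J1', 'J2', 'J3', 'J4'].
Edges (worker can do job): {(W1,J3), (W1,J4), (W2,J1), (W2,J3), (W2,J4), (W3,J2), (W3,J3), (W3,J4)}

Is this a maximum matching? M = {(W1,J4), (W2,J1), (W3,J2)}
Yes, size 3 is maximum

Proposed matching has size 3.
Maximum matching size for this graph: 3.

This is a maximum matching.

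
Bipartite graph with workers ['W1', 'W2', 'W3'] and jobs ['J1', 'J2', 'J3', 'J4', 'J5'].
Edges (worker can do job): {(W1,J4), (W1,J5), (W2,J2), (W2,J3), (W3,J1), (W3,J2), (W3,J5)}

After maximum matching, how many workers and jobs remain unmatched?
Unmatched: 0 workers, 2 jobs

Maximum matching size: 3
Workers: 3 total, 3 matched, 0 unmatched
Jobs: 5 total, 3 matched, 2 unmatched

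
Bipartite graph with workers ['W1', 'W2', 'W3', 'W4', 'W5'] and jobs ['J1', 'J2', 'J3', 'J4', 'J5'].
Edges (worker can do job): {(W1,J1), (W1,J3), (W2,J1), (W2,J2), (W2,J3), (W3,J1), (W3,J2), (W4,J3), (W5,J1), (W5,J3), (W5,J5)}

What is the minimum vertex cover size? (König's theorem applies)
Minimum vertex cover size = 4

By König's theorem: in bipartite graphs,
min vertex cover = max matching = 4

Maximum matching has size 4, so minimum vertex cover also has size 4.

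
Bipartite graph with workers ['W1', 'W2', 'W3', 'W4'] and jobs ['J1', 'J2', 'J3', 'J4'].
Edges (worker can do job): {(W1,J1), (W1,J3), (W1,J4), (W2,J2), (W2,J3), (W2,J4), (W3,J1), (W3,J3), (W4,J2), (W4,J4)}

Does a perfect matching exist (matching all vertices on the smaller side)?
Yes, perfect matching exists (size 4)

Perfect matching: {(W1,J1), (W2,J4), (W3,J3), (W4,J2)}
All 4 vertices on the smaller side are matched.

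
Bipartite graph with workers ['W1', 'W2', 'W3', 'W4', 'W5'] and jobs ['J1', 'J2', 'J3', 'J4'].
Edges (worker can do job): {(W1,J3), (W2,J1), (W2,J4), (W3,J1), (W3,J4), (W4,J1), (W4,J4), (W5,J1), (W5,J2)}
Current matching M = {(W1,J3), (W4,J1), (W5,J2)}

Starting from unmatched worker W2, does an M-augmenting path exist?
Yes: W2 → J1 → W4 → J4

An M-augmenting path alternates non-matching / matching edges, starting and ending at unmatched vertices.
Path: W2 → J1 → W4 → J4
(J4 is unmatched in M, so the path is augmenting.)
Flipping edges along this path would increase |M| from 3 to 4.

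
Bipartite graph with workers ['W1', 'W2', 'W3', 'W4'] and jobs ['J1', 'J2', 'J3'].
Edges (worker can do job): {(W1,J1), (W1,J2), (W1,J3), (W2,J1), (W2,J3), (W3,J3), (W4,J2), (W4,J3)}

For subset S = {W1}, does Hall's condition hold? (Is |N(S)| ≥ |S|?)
Yes: |N(S)| = 3, |S| = 1

Subset S = {W1}
Neighbors N(S) = {J1, J2, J3}

|N(S)| = 3, |S| = 1
Hall's condition: |N(S)| ≥ |S| is satisfied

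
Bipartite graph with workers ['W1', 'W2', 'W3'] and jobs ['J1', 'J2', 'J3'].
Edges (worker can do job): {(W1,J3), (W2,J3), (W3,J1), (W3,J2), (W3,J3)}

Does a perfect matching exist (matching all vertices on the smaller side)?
No, maximum matching has size 2 < 3

Maximum matching has size 2, need 3 for perfect matching.
Unmatched workers: ['W2']
Unmatched jobs: ['J1']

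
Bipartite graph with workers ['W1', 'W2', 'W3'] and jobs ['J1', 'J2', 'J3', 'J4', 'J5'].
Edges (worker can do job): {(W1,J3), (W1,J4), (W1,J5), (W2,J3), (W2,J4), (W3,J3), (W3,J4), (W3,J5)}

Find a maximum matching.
Matching: {(W1,J5), (W2,J3), (W3,J4)}

Maximum matching (size 3):
  W1 → J5
  W2 → J3
  W3 → J4

Each worker is assigned to at most one job, and each job to at most one worker.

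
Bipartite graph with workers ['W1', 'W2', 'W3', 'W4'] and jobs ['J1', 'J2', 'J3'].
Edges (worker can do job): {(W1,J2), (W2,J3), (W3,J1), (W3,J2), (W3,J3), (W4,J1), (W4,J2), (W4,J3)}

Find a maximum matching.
Matching: {(W1,J2), (W3,J1), (W4,J3)}

Maximum matching (size 3):
  W1 → J2
  W3 → J1
  W4 → J3

Each worker is assigned to at most one job, and each job to at most one worker.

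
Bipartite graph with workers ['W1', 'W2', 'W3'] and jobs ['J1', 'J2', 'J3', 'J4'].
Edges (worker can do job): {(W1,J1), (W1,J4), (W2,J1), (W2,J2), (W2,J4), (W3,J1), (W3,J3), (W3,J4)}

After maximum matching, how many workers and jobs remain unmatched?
Unmatched: 0 workers, 1 jobs

Maximum matching size: 3
Workers: 3 total, 3 matched, 0 unmatched
Jobs: 4 total, 3 matched, 1 unmatched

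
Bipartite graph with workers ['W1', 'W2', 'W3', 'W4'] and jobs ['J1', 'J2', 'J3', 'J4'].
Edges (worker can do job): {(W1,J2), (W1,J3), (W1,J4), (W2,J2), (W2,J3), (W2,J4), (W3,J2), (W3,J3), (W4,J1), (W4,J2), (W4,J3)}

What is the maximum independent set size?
Maximum independent set = 4

By König's theorem:
- Min vertex cover = Max matching = 4
- Max independent set = Total vertices - Min vertex cover
- Max independent set = 8 - 4 = 4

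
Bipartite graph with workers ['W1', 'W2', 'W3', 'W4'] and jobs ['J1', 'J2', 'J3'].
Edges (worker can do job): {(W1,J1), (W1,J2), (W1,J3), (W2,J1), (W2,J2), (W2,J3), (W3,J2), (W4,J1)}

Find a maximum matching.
Matching: {(W1,J3), (W3,J2), (W4,J1)}

Maximum matching (size 3):
  W1 → J3
  W3 → J2
  W4 → J1

Each worker is assigned to at most one job, and each job to at most one worker.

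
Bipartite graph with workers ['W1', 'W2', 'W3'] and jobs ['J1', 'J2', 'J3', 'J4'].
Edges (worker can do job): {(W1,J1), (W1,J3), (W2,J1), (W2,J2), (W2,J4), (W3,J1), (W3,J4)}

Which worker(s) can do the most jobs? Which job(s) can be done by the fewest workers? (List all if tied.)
Most versatile: W2 (3 jobs); Least covered: J2, J3 (1 workers)

Worker degrees (jobs they can do): W1:2, W2:3, W3:2
Job degrees (workers who can do it): J1:3, J2:1, J3:1, J4:2

Maximum worker degree is 3, achieved by: W2
Minimum job degree is 1, achieved by: J2, J3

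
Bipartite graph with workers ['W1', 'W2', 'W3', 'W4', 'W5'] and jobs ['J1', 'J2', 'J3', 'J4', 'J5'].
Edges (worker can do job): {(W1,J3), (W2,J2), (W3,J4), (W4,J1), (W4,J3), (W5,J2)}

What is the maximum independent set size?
Maximum independent set = 6

By König's theorem:
- Min vertex cover = Max matching = 4
- Max independent set = Total vertices - Min vertex cover
- Max independent set = 10 - 4 = 6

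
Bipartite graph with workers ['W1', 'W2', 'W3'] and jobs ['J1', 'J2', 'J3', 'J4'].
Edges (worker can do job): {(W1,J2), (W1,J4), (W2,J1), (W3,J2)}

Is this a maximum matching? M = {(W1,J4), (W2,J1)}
No, size 2 is not maximum

Proposed matching has size 2.
Maximum matching size for this graph: 3.

This is NOT maximum - can be improved to size 3.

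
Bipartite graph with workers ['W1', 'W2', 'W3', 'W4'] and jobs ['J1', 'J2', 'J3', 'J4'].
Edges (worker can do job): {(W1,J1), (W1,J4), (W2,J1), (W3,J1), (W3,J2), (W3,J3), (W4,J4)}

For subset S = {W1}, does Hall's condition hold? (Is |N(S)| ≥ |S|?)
Yes: |N(S)| = 2, |S| = 1

Subset S = {W1}
Neighbors N(S) = {J1, J4}

|N(S)| = 2, |S| = 1
Hall's condition: |N(S)| ≥ |S| is satisfied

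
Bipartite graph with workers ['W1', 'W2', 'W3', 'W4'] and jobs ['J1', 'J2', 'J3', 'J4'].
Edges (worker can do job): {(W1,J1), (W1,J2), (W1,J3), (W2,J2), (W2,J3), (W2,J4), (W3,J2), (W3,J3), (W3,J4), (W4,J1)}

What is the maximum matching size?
Maximum matching size = 4

Maximum matching: {(W1,J2), (W2,J4), (W3,J3), (W4,J1)}
Size: 4

This assigns 4 workers to 4 distinct jobs.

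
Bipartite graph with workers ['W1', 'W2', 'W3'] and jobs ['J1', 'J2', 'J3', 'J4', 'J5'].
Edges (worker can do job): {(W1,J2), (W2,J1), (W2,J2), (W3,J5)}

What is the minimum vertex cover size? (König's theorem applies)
Minimum vertex cover size = 3

By König's theorem: in bipartite graphs,
min vertex cover = max matching = 3

Maximum matching has size 3, so minimum vertex cover also has size 3.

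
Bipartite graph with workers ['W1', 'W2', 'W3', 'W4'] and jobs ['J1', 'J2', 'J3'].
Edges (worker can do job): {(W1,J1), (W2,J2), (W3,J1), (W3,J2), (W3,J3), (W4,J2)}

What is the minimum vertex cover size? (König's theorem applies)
Minimum vertex cover size = 3

By König's theorem: in bipartite graphs,
min vertex cover = max matching = 3

Maximum matching has size 3, so minimum vertex cover also has size 3.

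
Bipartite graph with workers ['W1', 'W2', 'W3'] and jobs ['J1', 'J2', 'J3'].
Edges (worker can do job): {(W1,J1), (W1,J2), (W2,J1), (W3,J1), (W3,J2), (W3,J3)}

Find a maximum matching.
Matching: {(W1,J2), (W2,J1), (W3,J3)}

Maximum matching (size 3):
  W1 → J2
  W2 → J1
  W3 → J3

Each worker is assigned to at most one job, and each job to at most one worker.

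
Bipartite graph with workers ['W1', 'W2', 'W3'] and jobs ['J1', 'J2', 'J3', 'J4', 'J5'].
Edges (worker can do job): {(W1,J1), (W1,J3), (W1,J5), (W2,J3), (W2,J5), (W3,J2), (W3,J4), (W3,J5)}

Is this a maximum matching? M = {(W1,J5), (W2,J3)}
No, size 2 is not maximum

Proposed matching has size 2.
Maximum matching size for this graph: 3.

This is NOT maximum - can be improved to size 3.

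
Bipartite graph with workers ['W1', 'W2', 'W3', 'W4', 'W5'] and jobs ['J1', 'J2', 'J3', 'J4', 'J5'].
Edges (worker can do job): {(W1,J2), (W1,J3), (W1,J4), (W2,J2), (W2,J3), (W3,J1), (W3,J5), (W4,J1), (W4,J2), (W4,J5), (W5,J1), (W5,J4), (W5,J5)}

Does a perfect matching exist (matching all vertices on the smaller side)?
Yes, perfect matching exists (size 5)

Perfect matching: {(W1,J4), (W2,J3), (W3,J5), (W4,J2), (W5,J1)}
All 5 vertices on the smaller side are matched.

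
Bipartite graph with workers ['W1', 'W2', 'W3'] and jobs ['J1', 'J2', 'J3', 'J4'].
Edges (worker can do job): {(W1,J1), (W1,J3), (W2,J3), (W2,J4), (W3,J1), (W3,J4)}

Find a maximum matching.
Matching: {(W1,J1), (W2,J3), (W3,J4)}

Maximum matching (size 3):
  W1 → J1
  W2 → J3
  W3 → J4

Each worker is assigned to at most one job, and each job to at most one worker.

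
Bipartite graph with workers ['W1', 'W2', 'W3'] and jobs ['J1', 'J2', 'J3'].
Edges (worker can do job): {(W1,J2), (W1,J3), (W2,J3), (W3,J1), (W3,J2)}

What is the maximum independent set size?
Maximum independent set = 3

By König's theorem:
- Min vertex cover = Max matching = 3
- Max independent set = Total vertices - Min vertex cover
- Max independent set = 6 - 3 = 3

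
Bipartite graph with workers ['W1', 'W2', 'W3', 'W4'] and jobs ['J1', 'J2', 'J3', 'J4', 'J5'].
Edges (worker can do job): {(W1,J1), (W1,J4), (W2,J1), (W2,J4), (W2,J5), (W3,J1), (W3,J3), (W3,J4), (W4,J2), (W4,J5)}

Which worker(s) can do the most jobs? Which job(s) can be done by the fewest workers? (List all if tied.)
Most versatile: W2, W3 (3 jobs); Least covered: J2, J3 (1 workers)

Worker degrees (jobs they can do): W1:2, W2:3, W3:3, W4:2
Job degrees (workers who can do it): J1:3, J2:1, J3:1, J4:3, J5:2

Maximum worker degree is 3, achieved by: W2, W3
Minimum job degree is 1, achieved by: J2, J3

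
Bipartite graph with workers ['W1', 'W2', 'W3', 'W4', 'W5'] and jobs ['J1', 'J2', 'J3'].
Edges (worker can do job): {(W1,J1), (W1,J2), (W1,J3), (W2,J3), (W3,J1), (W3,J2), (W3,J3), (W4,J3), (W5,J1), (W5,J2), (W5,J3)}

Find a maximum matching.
Matching: {(W1,J2), (W3,J1), (W5,J3)}

Maximum matching (size 3):
  W1 → J2
  W3 → J1
  W5 → J3

Each worker is assigned to at most one job, and each job to at most one worker.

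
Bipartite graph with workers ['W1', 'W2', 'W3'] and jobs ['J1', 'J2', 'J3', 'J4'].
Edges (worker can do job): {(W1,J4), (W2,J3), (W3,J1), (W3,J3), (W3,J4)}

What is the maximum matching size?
Maximum matching size = 3

Maximum matching: {(W1,J4), (W2,J3), (W3,J1)}
Size: 3

This assigns 3 workers to 3 distinct jobs.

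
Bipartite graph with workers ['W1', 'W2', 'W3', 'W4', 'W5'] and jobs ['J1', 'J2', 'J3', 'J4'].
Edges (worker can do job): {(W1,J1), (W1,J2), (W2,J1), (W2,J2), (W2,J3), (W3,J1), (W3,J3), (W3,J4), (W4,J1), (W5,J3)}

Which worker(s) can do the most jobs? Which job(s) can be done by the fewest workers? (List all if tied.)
Most versatile: W2, W3 (3 jobs); Least covered: J4 (1 workers)

Worker degrees (jobs they can do): W1:2, W2:3, W3:3, W4:1, W5:1
Job degrees (workers who can do it): J1:4, J2:2, J3:3, J4:1

Maximum worker degree is 3, achieved by: W2, W3
Minimum job degree is 1, achieved by: J4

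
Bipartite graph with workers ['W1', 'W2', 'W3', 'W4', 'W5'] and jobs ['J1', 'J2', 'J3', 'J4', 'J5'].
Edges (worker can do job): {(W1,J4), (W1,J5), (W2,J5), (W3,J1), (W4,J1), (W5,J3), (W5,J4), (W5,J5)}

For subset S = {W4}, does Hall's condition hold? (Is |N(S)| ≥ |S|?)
Yes: |N(S)| = 1, |S| = 1

Subset S = {W4}
Neighbors N(S) = {J1}

|N(S)| = 1, |S| = 1
Hall's condition: |N(S)| ≥ |S| is satisfied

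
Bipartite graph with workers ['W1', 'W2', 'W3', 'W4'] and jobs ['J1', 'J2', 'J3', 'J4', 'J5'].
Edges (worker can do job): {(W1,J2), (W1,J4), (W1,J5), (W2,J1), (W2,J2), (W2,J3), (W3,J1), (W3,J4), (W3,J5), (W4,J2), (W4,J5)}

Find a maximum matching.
Matching: {(W1,J2), (W2,J3), (W3,J1), (W4,J5)}

Maximum matching (size 4):
  W1 → J2
  W2 → J3
  W3 → J1
  W4 → J5

Each worker is assigned to at most one job, and each job to at most one worker.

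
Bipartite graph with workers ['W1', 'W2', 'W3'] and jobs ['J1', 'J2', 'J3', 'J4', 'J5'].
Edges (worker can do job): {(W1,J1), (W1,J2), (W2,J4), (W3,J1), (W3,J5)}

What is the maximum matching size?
Maximum matching size = 3

Maximum matching: {(W1,J2), (W2,J4), (W3,J1)}
Size: 3

This assigns 3 workers to 3 distinct jobs.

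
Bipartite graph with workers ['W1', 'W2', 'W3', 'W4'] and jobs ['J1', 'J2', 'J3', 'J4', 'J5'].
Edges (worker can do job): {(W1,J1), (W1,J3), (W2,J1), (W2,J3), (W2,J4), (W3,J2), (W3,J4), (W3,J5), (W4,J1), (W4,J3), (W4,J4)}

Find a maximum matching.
Matching: {(W1,J3), (W2,J4), (W3,J5), (W4,J1)}

Maximum matching (size 4):
  W1 → J3
  W2 → J4
  W3 → J5
  W4 → J1

Each worker is assigned to at most one job, and each job to at most one worker.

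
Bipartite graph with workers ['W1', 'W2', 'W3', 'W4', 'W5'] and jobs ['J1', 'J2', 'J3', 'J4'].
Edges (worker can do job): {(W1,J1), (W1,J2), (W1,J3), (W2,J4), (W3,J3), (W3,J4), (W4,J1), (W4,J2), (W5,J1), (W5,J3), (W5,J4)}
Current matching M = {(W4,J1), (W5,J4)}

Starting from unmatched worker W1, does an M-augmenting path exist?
Yes: W1 → J1 → W4 → J2

An M-augmenting path alternates non-matching / matching edges, starting and ending at unmatched vertices.
Path: W1 → J1 → W4 → J2
(J2 is unmatched in M, so the path is augmenting.)
Flipping edges along this path would increase |M| from 2 to 3.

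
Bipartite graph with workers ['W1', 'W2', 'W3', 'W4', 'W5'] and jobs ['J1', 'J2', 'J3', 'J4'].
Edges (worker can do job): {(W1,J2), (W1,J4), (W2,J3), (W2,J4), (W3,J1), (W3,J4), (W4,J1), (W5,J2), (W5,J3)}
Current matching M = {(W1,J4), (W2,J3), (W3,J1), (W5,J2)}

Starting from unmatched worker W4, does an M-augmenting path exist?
No augmenting path from W4

Alternating search from W4 reaches jobs: {J1, J2, J3, J4}.
Every reachable job is already matched in M, and following those matched edges back to workers exposes no further unvisited jobs.
No M-augmenting path from W4 exists.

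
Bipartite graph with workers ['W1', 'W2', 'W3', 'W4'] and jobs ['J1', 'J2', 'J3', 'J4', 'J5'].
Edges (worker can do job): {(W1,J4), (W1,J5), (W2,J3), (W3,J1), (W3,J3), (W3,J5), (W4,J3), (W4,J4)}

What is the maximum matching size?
Maximum matching size = 4

Maximum matching: {(W1,J5), (W2,J3), (W3,J1), (W4,J4)}
Size: 4

This assigns 4 workers to 4 distinct jobs.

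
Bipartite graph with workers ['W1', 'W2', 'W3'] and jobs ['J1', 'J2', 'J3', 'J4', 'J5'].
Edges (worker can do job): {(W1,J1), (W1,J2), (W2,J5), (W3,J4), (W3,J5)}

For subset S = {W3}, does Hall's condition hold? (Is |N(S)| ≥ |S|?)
Yes: |N(S)| = 2, |S| = 1

Subset S = {W3}
Neighbors N(S) = {J4, J5}

|N(S)| = 2, |S| = 1
Hall's condition: |N(S)| ≥ |S| is satisfied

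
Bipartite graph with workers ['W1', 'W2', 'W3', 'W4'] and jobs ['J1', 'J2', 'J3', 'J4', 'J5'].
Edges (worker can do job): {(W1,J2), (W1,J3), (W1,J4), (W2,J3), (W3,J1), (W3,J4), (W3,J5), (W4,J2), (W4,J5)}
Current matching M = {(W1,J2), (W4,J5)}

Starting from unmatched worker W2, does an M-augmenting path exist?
Yes: W2 → J3

An M-augmenting path alternates non-matching / matching edges, starting and ending at unmatched vertices.
Path: W2 → J3
(J3 is unmatched in M, so the path is augmenting.)
Flipping edges along this path would increase |M| from 2 to 3.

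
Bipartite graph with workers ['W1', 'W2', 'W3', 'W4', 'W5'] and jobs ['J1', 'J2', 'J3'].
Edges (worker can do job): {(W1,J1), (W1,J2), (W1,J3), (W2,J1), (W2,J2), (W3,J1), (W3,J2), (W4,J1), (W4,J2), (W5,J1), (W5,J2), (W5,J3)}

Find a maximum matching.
Matching: {(W3,J2), (W4,J1), (W5,J3)}

Maximum matching (size 3):
  W3 → J2
  W4 → J1
  W5 → J3

Each worker is assigned to at most one job, and each job to at most one worker.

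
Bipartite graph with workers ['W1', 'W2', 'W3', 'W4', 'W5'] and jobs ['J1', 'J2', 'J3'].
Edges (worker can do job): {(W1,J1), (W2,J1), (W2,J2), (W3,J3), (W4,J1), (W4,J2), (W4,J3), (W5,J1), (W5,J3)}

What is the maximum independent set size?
Maximum independent set = 5

By König's theorem:
- Min vertex cover = Max matching = 3
- Max independent set = Total vertices - Min vertex cover
- Max independent set = 8 - 3 = 5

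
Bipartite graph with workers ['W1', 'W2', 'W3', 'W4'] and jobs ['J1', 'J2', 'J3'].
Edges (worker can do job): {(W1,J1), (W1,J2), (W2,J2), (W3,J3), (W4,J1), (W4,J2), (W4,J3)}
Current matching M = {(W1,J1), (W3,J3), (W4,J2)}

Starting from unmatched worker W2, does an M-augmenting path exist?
No augmenting path from W2

Alternating search from W2 reaches jobs: {J1, J2, J3}.
Every reachable job is already matched in M, and following those matched edges back to workers exposes no further unvisited jobs.
No M-augmenting path from W2 exists.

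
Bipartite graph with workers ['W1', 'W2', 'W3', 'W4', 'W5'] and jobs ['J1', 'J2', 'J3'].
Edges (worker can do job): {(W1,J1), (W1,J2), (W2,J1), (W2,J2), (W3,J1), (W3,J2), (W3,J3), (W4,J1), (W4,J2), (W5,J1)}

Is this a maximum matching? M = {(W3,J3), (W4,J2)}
No, size 2 is not maximum

Proposed matching has size 2.
Maximum matching size for this graph: 3.

This is NOT maximum - can be improved to size 3.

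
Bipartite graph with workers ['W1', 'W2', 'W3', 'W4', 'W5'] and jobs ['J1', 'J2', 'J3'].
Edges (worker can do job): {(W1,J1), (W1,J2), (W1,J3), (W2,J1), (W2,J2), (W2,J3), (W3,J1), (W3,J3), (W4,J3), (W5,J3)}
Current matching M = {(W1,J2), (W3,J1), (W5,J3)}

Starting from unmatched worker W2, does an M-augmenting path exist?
No augmenting path from W2

Alternating search from W2 reaches jobs: {J1, J2, J3}.
Every reachable job is already matched in M, and following those matched edges back to workers exposes no further unvisited jobs.
No M-augmenting path from W2 exists.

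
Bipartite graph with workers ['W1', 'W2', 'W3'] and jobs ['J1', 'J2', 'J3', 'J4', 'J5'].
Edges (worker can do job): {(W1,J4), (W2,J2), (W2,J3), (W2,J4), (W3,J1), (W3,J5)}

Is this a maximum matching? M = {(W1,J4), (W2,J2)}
No, size 2 is not maximum

Proposed matching has size 2.
Maximum matching size for this graph: 3.

This is NOT maximum - can be improved to size 3.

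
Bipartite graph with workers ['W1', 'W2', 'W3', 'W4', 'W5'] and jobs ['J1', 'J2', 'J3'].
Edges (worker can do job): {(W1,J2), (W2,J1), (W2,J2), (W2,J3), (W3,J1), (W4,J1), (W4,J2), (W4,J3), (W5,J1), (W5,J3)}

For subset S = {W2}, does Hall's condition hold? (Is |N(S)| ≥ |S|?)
Yes: |N(S)| = 3, |S| = 1

Subset S = {W2}
Neighbors N(S) = {J1, J2, J3}

|N(S)| = 3, |S| = 1
Hall's condition: |N(S)| ≥ |S| is satisfied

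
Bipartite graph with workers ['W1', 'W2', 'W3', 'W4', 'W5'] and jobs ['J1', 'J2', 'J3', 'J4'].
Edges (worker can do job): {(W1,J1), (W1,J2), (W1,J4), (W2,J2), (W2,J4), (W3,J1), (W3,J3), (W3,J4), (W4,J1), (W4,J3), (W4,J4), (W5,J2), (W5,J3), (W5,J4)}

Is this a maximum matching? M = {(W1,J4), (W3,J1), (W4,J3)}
No, size 3 is not maximum

Proposed matching has size 3.
Maximum matching size for this graph: 4.

This is NOT maximum - can be improved to size 4.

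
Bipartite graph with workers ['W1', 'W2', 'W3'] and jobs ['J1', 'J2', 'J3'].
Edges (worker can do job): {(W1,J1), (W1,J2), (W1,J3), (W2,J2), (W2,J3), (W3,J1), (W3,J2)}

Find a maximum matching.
Matching: {(W1,J2), (W2,J3), (W3,J1)}

Maximum matching (size 3):
  W1 → J2
  W2 → J3
  W3 → J1

Each worker is assigned to at most one job, and each job to at most one worker.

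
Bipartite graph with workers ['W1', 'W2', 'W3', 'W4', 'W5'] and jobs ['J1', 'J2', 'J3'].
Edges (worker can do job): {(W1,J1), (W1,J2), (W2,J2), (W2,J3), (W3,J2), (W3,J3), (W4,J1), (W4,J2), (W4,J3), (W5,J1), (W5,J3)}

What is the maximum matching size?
Maximum matching size = 3

Maximum matching: {(W3,J2), (W4,J1), (W5,J3)}
Size: 3

This assigns 3 workers to 3 distinct jobs.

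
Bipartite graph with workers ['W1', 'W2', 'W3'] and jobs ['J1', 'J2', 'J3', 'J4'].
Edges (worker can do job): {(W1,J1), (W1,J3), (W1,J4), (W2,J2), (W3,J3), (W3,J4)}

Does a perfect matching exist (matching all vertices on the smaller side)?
Yes, perfect matching exists (size 3)

Perfect matching: {(W1,J1), (W2,J2), (W3,J4)}
All 3 vertices on the smaller side are matched.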